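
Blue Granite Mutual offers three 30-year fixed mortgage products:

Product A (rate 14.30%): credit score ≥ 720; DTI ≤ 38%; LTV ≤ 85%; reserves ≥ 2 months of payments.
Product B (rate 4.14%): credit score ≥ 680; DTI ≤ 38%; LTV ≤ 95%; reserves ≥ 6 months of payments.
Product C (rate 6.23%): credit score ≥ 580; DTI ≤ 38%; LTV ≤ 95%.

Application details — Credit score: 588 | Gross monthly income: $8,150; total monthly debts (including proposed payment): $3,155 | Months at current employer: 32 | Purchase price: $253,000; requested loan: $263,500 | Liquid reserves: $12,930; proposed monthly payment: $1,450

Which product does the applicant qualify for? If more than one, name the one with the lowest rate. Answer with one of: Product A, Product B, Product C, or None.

DTI = 3,155/8,150 = 38.7%.
LTV = 263,500/253,000 = 104.2%.
Reserves = 12,930/1,450 = 8.9 months.
Product A: score 588 < 720; DTI 38.7% > 38%; LTV 104.2% > 85%; reserves 8.9 ≥ 2 mo → does not qualify.
Product B: score 588 < 680; DTI 38.7% > 38%; LTV 104.2% > 95%; reserves 8.9 ≥ 6 mo → does not qualify.
Product C: score 588 ≥ 580; DTI 38.7% > 38%; LTV 104.2% > 95% → does not qualify.

None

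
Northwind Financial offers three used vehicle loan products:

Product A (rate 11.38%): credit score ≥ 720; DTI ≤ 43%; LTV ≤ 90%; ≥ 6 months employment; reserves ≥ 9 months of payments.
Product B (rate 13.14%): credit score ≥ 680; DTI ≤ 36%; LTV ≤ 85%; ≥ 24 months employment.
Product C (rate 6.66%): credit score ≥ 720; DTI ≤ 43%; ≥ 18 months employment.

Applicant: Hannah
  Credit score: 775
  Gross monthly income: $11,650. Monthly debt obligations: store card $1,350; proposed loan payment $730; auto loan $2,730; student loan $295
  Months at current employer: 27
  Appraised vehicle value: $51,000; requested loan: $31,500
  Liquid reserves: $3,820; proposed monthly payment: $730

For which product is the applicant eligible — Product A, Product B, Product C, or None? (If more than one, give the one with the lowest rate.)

None

Total debts = (1,350 + 730 + 2,730 + 295) = 5,105; DTI = 5,105/11,650 = 43.8%.
LTV = 31,500/51,000 = 61.8%.
Reserves = 3,820/730 = 5.2 months.
Product A: score 775 ≥ 720; DTI 43.8% > 43%; LTV 61.8% ≤ 90%; employment 27 ≥ 6 mo; reserves 5.2 < 9 mo → does not qualify.
Product B: score 775 ≥ 680; DTI 43.8% > 36%; LTV 61.8% ≤ 85%; employment 27 ≥ 24 mo → does not qualify.
Product C: score 775 ≥ 720; DTI 43.8% > 43%; employment 27 ≥ 18 mo → does not qualify.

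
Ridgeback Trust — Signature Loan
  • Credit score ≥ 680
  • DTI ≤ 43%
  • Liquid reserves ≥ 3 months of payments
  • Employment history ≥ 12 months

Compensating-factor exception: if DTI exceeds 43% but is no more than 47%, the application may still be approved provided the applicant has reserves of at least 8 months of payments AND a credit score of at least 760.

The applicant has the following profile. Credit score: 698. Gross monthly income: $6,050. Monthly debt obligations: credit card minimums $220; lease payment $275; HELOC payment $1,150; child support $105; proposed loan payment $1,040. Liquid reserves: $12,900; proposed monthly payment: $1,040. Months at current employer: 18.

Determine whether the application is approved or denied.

Credit score 698 ≥ 680 (meets base)
Total debts = (220 + 275 + 1,150 + 105 + 1,040) = 2,790. DTI = 2,790/6,050 = 46.1% > 43% — standard DTI limit exceeded.
Liquid reserves cover 12,900/1,040 = 12.4 months — ≥ 3 required
Employment 18 ≥ 12 months
DTI 46.1% is within the 43%–47% exception band; checking compensating factors.
Reserves 12.4 ≥ 8 months; credit score 698 < 760.
Compensating-factor requirement not fully met.

Denied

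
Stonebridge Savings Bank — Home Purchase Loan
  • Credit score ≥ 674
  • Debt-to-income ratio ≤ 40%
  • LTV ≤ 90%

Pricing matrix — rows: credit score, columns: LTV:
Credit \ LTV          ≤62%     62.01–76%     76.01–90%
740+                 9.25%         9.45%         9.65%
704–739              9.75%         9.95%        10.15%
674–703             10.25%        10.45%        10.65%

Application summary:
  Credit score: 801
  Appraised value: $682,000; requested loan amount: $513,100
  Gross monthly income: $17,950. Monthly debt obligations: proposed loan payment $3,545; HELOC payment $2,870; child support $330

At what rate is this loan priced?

9.45%

Credit score 801 ≥ 674; Total monthly debts = (3,545 + 2,870 + 330) = 6,745. Debt-to-income = 6,745/17,950 = 37.6% — meets 40% limit
Loan-to-value = 513,100/682,000 = 75.2% — pass (90% max)
Score 801 is in the 740+ band; LTV 75.2% is in the 62.01–76% band → 9.45%.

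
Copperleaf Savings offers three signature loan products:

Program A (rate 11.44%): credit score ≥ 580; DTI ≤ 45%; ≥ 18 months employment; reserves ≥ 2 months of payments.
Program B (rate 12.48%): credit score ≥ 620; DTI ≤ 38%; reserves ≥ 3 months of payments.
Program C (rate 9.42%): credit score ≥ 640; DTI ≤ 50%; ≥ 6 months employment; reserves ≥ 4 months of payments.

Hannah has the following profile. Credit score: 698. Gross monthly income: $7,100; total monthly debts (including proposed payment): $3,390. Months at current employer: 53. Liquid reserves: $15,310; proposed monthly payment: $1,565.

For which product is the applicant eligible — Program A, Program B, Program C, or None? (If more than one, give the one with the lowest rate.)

DTI = 3,390/7,100 = 47.7%.
Reserves = 15,310/1,565 = 9.8 months.
Program A: score 698 ≥ 580; DTI 47.7% > 45%; employment 53 ≥ 18 mo; reserves 9.8 ≥ 2 mo → does not qualify.
Program B: score 698 ≥ 620; DTI 47.7% > 38%; reserves 9.8 ≥ 3 mo → does not qualify.
Program C: score 698 ≥ 640; DTI 47.7% ≤ 50%; employment 53 ≥ 6 mo; reserves 9.8 ≥ 4 mo → qualifies.

Program C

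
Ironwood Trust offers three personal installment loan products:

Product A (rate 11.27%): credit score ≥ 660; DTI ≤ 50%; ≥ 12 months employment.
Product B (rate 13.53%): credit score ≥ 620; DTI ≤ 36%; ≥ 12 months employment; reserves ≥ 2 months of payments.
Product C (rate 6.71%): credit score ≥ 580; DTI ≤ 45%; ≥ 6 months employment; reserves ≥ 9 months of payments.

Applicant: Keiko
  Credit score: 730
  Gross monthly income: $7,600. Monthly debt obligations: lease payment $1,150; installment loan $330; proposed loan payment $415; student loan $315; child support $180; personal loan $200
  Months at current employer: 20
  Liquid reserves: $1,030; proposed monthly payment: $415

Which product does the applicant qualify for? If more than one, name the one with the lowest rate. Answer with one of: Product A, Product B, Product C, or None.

Total debts = (1,150 + 330 + 415 + 315 + 180 + 200) = 2,590; DTI = 2,590/7,600 = 34.1%.
Reserves = 1,030/415 = 2.5 months.
Product A: score 730 ≥ 660; DTI 34.1% ≤ 50%; employment 20 ≥ 12 mo → qualifies.
Product B: score 730 ≥ 620; DTI 34.1% ≤ 36%; employment 20 ≥ 12 mo; reserves 2.5 ≥ 2 mo → qualifies.
Product C: score 730 ≥ 580; DTI 34.1% ≤ 45%; employment 20 ≥ 6 mo; reserves 2.5 < 9 mo → does not qualify.
Qualifying: Product A, Product B. Lowest rate is 11.27% → Product A.

Product A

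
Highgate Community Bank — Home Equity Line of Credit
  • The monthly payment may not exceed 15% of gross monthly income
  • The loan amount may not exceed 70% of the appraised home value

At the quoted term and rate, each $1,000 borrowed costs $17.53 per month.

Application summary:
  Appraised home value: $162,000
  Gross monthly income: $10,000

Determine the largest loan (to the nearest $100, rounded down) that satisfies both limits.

Payment cap: 15% × $10,000 = $1,500/month.
At $17.53 per $1,000, that supports 1,500/17.53 × 1,000 ≈ $85,567 → $85,500.
LTV cap: 70% × $162,000 = $113,400 → $113,400.
Binding constraint: payment-to-income.

$85,500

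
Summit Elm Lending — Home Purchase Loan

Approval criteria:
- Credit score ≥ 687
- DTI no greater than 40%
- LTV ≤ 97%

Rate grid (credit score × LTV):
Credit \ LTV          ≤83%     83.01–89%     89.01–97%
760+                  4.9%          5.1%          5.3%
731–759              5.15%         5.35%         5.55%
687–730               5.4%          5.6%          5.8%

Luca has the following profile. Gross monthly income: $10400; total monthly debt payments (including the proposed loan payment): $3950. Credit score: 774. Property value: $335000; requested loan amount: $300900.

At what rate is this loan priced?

5.3%

Credit score 774 ≥ 687; Debt-to-income = 3,950/10,400 = 38% — meets 40% limit
LTV: 300,900 ÷ 335,000 = 89.8%, within 97% cap
Score 774 is in the 760+ band; LTV 89.8% is in the 89.01–97% band → 5.3%.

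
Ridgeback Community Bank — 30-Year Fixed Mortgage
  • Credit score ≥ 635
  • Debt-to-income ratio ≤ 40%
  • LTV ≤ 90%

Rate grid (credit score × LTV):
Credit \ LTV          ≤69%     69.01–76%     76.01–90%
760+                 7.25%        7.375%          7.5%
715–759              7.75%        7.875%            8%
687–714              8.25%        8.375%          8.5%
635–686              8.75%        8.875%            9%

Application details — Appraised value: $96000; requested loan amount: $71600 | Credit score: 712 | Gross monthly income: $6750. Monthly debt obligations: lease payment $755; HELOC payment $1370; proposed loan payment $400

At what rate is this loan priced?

8.375%

Credit score 712 ≥ 635; Total monthly debts = (755 + 1,370 + 400) = 2,525. DTI: 2,525 ÷ 6,750 = 37.4%, within the 40% cap
Loan-to-value = 71,600/96,000 = 74.6% — pass (90% max)
Row: 712 falls in 687–714. Column: 74.6% falls in 69.01–76%. Rate = 8.375%.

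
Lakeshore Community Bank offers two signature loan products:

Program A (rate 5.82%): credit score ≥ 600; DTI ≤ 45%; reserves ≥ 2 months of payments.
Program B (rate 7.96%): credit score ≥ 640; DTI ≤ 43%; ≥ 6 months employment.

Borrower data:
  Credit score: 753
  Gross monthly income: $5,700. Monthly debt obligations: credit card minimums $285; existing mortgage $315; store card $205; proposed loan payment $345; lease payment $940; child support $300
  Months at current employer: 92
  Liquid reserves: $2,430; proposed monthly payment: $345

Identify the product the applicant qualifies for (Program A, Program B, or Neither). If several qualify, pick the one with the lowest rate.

Total debts = (285 + 315 + 205 + 345 + 940 + 300) = 2,390; DTI = 2,390/5,700 = 41.9%.
Reserves = 2,430/345 = 7.0 months.
Program A: score 753 ≥ 600; DTI 41.9% ≤ 45%; reserves 7.0 ≥ 2 mo → qualifies.
Program B: score 753 ≥ 640; DTI 41.9% ≤ 43%; employment 92 ≥ 6 mo → qualifies.
Qualifying: Program A, Program B. Lowest rate is 5.82% → Program A.

Program A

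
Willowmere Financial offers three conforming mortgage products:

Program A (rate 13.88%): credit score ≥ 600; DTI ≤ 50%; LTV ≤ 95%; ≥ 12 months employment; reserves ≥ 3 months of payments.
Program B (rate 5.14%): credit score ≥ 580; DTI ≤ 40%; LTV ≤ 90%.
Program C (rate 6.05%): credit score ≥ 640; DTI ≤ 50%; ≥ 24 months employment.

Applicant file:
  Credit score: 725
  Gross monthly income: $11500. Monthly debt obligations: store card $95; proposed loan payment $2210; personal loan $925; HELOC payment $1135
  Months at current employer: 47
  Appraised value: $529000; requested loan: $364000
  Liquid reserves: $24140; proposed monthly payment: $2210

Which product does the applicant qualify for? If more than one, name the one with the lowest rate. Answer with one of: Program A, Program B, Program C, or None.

Total debts = (95 + 2,210 + 925 + 1,135) = 4,365; DTI = 4,365/11,500 = 38%.
LTV = 364,000/529,000 = 68.8%.
Reserves = 24,140/2,210 = 10.9 months.
Program A: score 725 ≥ 600; DTI 38% ≤ 50%; LTV 68.8% ≤ 95%; employment 47 ≥ 12 mo; reserves 10.9 ≥ 3 mo → qualifies.
Program B: score 725 ≥ 580; DTI 38% ≤ 40%; LTV 68.8% ≤ 90% → qualifies.
Program C: score 725 ≥ 640; DTI 38% ≤ 50%; employment 47 ≥ 24 mo → qualifies.
Qualifying: Program A, Program B, Program C. Lowest rate is 5.14% → Program B.

Program B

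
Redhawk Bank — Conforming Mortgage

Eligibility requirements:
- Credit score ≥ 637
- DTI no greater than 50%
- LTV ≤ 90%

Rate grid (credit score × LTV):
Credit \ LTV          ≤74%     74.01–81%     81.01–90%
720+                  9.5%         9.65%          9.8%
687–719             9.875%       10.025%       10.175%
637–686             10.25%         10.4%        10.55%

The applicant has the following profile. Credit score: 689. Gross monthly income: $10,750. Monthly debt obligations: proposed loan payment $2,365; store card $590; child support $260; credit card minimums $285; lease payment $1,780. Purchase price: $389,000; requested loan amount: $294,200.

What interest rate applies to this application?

10.025%

Credit score 689 ≥ 637; Total monthly debts = (2,365 + 590 + 260 + 285 + 1,780) = 5,280. Debt-to-income = 5,280/10,750 = 49.1% — meets 50% limit
LTV = 294,200/389,000 = 75.6% ≤ 90%
Row: 689 falls in 687–719. Column: 75.6% falls in 74.01–81%. Rate = 10.025%.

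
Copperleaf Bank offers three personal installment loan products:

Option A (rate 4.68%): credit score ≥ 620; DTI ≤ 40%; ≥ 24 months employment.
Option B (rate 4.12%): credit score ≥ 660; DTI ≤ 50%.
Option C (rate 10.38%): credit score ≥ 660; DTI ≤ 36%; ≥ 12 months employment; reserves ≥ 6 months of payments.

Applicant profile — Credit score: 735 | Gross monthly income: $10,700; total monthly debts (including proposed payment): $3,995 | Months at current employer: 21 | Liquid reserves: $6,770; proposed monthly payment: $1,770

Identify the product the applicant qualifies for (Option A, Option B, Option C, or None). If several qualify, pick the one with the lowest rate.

Option B

DTI = 3,995/10,700 = 37.3%.
Reserves = 6,770/1,770 = 3.8 months.
Option A: score 735 ≥ 620; DTI 37.3% ≤ 40%; employment 21 < 24 mo → does not qualify.
Option B: score 735 ≥ 660; DTI 37.3% ≤ 50% → qualifies.
Option C: score 735 ≥ 660; DTI 37.3% > 36%; employment 21 ≥ 12 mo; reserves 3.8 < 6 mo → does not qualify.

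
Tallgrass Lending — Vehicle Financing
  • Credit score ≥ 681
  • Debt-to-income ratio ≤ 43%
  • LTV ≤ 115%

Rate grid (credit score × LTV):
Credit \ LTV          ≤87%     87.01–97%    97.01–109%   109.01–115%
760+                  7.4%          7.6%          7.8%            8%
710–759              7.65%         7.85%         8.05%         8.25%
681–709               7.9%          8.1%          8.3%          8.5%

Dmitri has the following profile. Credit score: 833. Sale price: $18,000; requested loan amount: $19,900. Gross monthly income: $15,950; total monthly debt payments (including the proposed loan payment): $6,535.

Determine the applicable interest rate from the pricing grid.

Credit score 833 ≥ 681; DTI: 6,535 ÷ 15,950 = 41%, within the 43% cap
LTV = 19,900/18,000 = 110.6% ≤ 115%
Score 833 is in the 760+ band; LTV 110.6% is in the 109.01–115% band → 8%.

8%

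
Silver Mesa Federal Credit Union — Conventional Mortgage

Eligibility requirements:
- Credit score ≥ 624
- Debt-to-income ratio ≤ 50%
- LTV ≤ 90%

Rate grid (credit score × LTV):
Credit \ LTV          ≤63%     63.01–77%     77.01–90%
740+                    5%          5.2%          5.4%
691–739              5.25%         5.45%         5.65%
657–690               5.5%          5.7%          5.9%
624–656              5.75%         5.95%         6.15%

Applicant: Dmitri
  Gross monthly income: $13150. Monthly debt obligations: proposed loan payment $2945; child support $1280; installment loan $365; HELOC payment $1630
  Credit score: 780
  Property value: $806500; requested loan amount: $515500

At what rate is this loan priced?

5.2%

Credit score 780 ≥ 624; Total monthly debts = (2,945 + 1,280 + 365 + 1,630) = 6,220. DTI: 6,220 ÷ 13,150 = 47.3%, within the 50% cap
LTV: 515,500 ÷ 806,500 = 63.9%, within 90% cap
Credit 780 → row 740+; LTV 63.9% → column 63.01–77%. Grid cell → 5.2%.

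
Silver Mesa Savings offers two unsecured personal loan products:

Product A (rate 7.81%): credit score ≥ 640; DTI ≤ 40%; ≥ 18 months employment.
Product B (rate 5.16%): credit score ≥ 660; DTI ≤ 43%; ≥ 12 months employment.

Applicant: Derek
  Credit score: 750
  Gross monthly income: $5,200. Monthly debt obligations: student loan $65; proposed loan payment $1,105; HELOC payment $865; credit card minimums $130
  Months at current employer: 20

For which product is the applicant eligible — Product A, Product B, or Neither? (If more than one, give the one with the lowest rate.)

Product B

Total debts = (65 + 1,105 + 865 + 130) = 2,165; DTI = 2,165/5,200 = 41.6%.
Product A: score 750 ≥ 640; DTI 41.6% > 40%; employment 20 ≥ 18 mo → does not qualify.
Product B: score 750 ≥ 660; DTI 41.6% ≤ 43%; employment 20 ≥ 12 mo → qualifies.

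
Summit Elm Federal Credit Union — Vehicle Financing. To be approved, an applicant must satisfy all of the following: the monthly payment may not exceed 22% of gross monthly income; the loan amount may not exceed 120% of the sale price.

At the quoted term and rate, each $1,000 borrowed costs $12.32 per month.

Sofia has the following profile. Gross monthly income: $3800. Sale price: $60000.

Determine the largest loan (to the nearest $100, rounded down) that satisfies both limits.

Payment cap: 22% × $3,800 = $836/month.
At $12.32 per $1,000, that supports 836/12.32 × 1,000 ≈ $67,857 → $67,800.
LTV cap: 120% × $60,000 = $72,000 → $72,000.
Binding constraint: payment-to-income.

$67,800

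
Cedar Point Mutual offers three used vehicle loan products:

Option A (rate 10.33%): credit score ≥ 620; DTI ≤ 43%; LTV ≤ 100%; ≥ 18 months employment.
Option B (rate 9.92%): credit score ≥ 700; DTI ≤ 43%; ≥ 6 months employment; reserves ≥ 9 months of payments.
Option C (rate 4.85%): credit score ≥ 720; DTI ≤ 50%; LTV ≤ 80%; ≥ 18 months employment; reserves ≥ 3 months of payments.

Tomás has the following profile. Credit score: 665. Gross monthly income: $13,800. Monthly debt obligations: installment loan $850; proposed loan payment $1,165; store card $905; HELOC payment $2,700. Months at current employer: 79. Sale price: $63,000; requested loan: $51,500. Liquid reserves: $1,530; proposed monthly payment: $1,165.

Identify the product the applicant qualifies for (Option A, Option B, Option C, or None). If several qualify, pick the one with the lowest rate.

Option A

Total debts = (850 + 1,165 + 905 + 2,700) = 5,620; DTI = 5,620/13,800 = 40.7%.
LTV = 51,500/63,000 = 81.7%.
Reserves = 1,530/1,165 = 1.3 months.
Option A: score 665 ≥ 620; DTI 40.7% ≤ 43%; LTV 81.7% ≤ 100%; employment 79 ≥ 18 mo → qualifies.
Option B: score 665 < 700; DTI 40.7% ≤ 43%; employment 79 ≥ 6 mo; reserves 1.3 < 9 mo → does not qualify.
Option C: score 665 < 720; DTI 40.7% ≤ 50%; LTV 81.7% > 80%; employment 79 ≥ 18 mo; reserves 1.3 < 3 mo → does not qualify.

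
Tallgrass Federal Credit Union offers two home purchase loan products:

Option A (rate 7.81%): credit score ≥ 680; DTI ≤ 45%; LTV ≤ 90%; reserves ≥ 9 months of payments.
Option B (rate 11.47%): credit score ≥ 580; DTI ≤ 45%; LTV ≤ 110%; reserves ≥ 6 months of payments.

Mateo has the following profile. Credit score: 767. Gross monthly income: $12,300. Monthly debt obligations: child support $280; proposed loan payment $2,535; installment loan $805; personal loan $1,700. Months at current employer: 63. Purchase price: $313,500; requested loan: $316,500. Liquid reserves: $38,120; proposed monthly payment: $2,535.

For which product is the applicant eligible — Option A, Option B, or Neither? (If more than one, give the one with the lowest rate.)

Option B

Total debts = (280 + 2,535 + 805 + 1,700) = 5,320; DTI = 5,320/12,300 = 43.3%.
LTV = 316,500/313,500 = 101%.
Reserves = 38,120/2,535 = 15.0 months.
Option A: score 767 ≥ 680; DTI 43.3% ≤ 45%; LTV 101% > 90%; reserves 15.0 ≥ 9 mo → does not qualify.
Option B: score 767 ≥ 580; DTI 43.3% ≤ 45%; LTV 101% ≤ 110%; reserves 15.0 ≥ 6 mo → qualifies.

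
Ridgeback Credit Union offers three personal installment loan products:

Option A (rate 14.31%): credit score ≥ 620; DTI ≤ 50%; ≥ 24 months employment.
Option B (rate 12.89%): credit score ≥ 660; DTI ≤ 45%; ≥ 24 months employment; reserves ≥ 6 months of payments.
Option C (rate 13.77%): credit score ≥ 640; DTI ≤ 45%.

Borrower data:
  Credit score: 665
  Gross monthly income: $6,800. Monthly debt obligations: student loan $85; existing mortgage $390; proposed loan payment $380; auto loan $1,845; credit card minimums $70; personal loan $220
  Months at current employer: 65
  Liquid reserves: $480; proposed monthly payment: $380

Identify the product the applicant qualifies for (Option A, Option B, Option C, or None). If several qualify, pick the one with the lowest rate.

Option C

Total debts = (85 + 390 + 380 + 1,845 + 70 + 220) = 2,990; DTI = 2,990/6,800 = 44%.
Reserves = 480/380 = 1.3 months.
Option A: score 665 ≥ 620; DTI 44% ≤ 50%; employment 65 ≥ 24 mo → qualifies.
Option B: score 665 ≥ 660; DTI 44% ≤ 45%; employment 65 ≥ 24 mo; reserves 1.3 < 6 mo → does not qualify.
Option C: score 665 ≥ 640; DTI 44% ≤ 45% → qualifies.
Qualifying: Option A, Option C. Lowest rate is 13.77% → Option C.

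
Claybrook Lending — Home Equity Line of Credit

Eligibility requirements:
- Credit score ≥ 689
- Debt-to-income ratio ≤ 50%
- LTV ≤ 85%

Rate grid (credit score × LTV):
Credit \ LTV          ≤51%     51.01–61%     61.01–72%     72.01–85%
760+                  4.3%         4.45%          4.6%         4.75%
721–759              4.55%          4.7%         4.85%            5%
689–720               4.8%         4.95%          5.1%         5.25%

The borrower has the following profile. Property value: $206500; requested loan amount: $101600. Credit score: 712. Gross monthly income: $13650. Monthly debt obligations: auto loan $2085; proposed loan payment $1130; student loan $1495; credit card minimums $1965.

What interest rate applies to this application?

4.8%

Credit score 712 ≥ 689; Total monthly debts = (2,085 + 1,130 + 1,495 + 1,965) = 6,675. DTI = 6,675/13,650 = 48.9% ≤ 50%
LTV = 101,600/206,500 = 49.2% ≤ 85%
Row: 712 falls in 689–720. Column: 49.2% falls in ≤51%. Rate = 4.8%.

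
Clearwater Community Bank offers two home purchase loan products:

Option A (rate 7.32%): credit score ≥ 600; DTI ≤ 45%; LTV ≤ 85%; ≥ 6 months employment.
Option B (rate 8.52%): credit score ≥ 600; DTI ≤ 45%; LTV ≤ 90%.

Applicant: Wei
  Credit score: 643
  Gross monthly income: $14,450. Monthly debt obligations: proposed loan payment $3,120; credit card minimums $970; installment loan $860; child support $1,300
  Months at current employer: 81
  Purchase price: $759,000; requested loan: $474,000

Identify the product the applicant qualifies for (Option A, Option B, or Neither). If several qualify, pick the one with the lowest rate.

Total debts = (3,120 + 970 + 860 + 1,300) = 6,250; DTI = 6,250/14,450 = 43.3%.
LTV = 474,000/759,000 = 62.5%.
Option A: score 643 ≥ 600; DTI 43.3% ≤ 45%; LTV 62.5% ≤ 85%; employment 81 ≥ 6 mo → qualifies.
Option B: score 643 ≥ 600; DTI 43.3% ≤ 45%; LTV 62.5% ≤ 90% → qualifies.
Qualifying: Option A, Option B. Lowest rate is 7.32% → Option A.

Option A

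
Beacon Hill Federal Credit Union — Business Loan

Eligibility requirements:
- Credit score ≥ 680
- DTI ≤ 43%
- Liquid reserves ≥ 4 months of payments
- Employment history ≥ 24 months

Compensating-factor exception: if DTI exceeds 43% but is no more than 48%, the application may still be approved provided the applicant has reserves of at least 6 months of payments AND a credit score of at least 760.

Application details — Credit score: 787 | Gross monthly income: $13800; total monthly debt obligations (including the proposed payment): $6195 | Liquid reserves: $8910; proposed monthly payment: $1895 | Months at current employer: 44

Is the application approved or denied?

Credit score 787 ≥ 680 (meets base)
DTI: 6,195 ÷ 13,800 = 44.9%, over the 43% base limit.
Liquid reserves cover 8,910/1,895 = 4.7 months — ≥ 4 required
Employment 44 ≥ 24 months
DTI 44.9% is within the 43%–48% exception band; checking compensating factors.
Reserves 4.7 < 6 months; credit score 787 ≥ 760.
Compensating-factor requirement not fully met.

Denied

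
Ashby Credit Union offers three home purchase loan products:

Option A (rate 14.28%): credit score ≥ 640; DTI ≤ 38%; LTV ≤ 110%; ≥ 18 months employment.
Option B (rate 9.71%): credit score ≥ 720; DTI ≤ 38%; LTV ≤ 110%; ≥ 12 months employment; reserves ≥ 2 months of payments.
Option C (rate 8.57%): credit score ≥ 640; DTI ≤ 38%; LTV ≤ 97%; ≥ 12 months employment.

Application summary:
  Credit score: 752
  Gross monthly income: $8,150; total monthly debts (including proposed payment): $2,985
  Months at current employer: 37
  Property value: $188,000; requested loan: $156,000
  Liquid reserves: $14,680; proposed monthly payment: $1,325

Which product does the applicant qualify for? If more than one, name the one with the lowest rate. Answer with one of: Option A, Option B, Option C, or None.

Option C

DTI = 2,985/8,150 = 36.6%.
LTV = 156,000/188,000 = 83%.
Reserves = 14,680/1,325 = 11.1 months.
Option A: score 752 ≥ 640; DTI 36.6% ≤ 38%; LTV 83% ≤ 110%; employment 37 ≥ 18 mo → qualifies.
Option B: score 752 ≥ 720; DTI 36.6% ≤ 38%; LTV 83% ≤ 110%; employment 37 ≥ 12 mo; reserves 11.1 ≥ 2 mo → qualifies.
Option C: score 752 ≥ 640; DTI 36.6% ≤ 38%; LTV 83% ≤ 97%; employment 37 ≥ 12 mo → qualifies.
Qualifying: Option A, Option B, Option C. Lowest rate is 8.57% → Option C.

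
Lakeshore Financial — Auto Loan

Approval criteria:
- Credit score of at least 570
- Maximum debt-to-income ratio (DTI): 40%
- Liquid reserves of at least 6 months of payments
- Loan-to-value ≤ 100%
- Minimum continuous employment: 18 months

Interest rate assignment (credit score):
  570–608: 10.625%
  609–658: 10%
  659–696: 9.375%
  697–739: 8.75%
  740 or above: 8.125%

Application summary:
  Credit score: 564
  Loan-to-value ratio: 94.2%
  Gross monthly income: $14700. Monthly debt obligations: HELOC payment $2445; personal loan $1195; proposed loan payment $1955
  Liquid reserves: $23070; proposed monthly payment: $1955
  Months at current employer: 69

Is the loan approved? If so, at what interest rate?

Denied

Credit score 564 < 570 (below minimum)
Total monthly debts = (2,445 + 1,195 + 1,955) = 5,595. Debt-to-income = 5,595/14,700 = 38.1% — meets 40% limit
Employment 69 ≥ 18 months
LTV 94.2% ≤ 100%
Liquid reserves cover 23,070/1,955 = 11.8 months — ≥ 6 required
Not all requirements met → denied.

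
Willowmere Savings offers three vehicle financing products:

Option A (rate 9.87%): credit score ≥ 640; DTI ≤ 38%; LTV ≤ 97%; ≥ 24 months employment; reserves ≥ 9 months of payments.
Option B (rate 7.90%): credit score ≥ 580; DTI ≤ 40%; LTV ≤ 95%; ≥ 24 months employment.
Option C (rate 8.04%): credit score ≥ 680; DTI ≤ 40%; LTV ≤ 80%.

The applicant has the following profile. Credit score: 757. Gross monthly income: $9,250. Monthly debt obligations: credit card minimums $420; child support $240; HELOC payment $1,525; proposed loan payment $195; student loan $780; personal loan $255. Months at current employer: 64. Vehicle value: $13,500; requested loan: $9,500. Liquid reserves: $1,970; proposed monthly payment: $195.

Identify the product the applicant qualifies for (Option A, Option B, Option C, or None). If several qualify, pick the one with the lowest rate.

Total debts = (420 + 240 + 1,525 + 195 + 780 + 255) = 3,415; DTI = 3,415/9,250 = 36.9%.
LTV = 9,500/13,500 = 70.4%.
Reserves = 1,970/195 = 10.1 months.
Option A: score 757 ≥ 640; DTI 36.9% ≤ 38%; LTV 70.4% ≤ 97%; employment 64 ≥ 24 mo; reserves 10.1 ≥ 9 mo → qualifies.
Option B: score 757 ≥ 580; DTI 36.9% ≤ 40%; LTV 70.4% ≤ 95%; employment 64 ≥ 24 mo → qualifies.
Option C: score 757 ≥ 680; DTI 36.9% ≤ 40%; LTV 70.4% ≤ 80% → qualifies.
Qualifying: Option A, Option B, Option C. Lowest rate is 7.90% → Option B.

Option B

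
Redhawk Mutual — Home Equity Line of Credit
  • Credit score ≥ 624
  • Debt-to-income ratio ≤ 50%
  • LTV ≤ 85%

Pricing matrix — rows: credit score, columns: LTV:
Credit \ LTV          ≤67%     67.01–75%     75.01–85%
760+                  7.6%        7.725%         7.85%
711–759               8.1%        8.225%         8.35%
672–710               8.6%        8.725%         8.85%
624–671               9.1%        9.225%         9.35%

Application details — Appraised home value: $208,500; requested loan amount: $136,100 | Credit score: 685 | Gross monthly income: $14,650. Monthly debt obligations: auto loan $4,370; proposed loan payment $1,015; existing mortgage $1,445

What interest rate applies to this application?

Credit score 685 ≥ 624; Total monthly debts = (4,370 + 1,015 + 1,445) = 6,830. Debt-to-income = 6,830/14,650 = 46.6% — meets 50% limit
LTV = 136,100/208,500 = 65.3% ≤ 85%
Score 685 is in the 672–710 band; LTV 65.3% is in the ≤67% band → 8.6%.

8.6%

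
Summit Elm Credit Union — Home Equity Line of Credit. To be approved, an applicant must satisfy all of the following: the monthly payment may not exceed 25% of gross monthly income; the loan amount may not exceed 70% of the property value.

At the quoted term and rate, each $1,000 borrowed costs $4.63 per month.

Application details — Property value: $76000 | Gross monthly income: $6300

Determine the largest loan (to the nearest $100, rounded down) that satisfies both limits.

$53,200

Payment cap: 25% × $6,300 = $1,575/month.
At $4.63 per $1,000, that supports 1,575/4.63 × 1,000 ≈ $340,172 → $340,100.
LTV cap: 70% × $76,000 = $53,200 → $53,200.
Binding constraint: loan-to-value.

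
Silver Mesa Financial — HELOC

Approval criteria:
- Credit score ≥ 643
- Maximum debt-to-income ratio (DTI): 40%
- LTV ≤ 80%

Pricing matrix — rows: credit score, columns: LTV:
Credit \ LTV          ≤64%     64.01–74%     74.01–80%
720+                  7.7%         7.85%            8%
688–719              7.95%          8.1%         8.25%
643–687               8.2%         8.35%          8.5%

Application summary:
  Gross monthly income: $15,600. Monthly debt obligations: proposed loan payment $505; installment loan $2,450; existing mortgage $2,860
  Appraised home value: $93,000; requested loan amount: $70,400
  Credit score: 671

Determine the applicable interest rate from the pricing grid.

8.5%

Credit score 671 ≥ 643; Total monthly debts = (505 + 2,450 + 2,860) = 5,815. Debt-to-income = 5,815/15,600 = 37.3% — meets 40% limit
LTV: 70,400 ÷ 93,000 = 75.7%, within 80% cap
Row: 671 falls in 643–687. Column: 75.7% falls in 74.01–80%. Rate = 8.5%.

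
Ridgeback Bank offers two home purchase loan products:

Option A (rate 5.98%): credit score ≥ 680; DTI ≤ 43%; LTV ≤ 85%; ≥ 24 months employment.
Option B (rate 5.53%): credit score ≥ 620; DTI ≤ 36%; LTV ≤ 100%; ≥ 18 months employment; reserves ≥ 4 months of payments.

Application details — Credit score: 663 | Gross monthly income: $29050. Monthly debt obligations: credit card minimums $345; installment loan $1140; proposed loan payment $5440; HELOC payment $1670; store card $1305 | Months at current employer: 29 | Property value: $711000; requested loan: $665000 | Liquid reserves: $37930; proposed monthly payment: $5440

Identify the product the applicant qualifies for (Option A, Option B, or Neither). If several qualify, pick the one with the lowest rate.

Option B

Total debts = (345 + 1,140 + 5,440 + 1,670 + 1,305) = 9,900; DTI = 9,900/29,050 = 34.1%.
LTV = 665,000/711,000 = 93.5%.
Reserves = 37,930/5,440 = 7.0 months.
Option A: score 663 < 680; DTI 34.1% ≤ 43%; LTV 93.5% > 85%; employment 29 ≥ 24 mo → does not qualify.
Option B: score 663 ≥ 620; DTI 34.1% ≤ 36%; LTV 93.5% ≤ 100%; employment 29 ≥ 18 mo; reserves 7.0 ≥ 4 mo → qualifies.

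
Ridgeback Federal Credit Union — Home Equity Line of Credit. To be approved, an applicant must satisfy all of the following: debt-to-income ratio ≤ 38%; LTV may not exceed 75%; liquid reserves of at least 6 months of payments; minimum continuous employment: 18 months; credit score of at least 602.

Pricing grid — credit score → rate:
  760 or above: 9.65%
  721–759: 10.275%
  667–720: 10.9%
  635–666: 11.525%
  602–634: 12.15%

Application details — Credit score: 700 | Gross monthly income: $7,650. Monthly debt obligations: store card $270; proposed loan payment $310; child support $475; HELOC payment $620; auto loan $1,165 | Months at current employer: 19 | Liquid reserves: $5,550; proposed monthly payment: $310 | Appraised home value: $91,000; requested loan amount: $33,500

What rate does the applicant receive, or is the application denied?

Approved at 10.9%

Credit score 700 ≥ 602 (meets minimum)
Total monthly debts = (270 + 310 + 475 + 620 + 1,165) = 2,840. DTI: 2,840 ÷ 7,650 = 37.1%, within the 38% cap
LTV = 33,500/91,000 = 36.8% ≤ 75%
Reserves = 5,550/310 = 17.9 months ≥ 6
Employment 19 ≥ 18 months
All requirements met. Score 700 falls in the 667–720 tier → 10.9%.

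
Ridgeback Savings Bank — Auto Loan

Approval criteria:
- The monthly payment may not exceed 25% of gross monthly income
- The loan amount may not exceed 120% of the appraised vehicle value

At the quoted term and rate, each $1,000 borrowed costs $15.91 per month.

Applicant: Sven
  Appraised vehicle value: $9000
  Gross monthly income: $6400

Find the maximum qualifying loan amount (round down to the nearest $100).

$10,800

Payment cap: 25% × $6,400 = $1,600/month.
At $15.91 per $1,000, that supports 1,600/15.91 × 1,000 ≈ $100,565 → $100,500.
LTV cap: 120% × $9,000 = $10,800 → $10,800.
Binding constraint: loan-to-value.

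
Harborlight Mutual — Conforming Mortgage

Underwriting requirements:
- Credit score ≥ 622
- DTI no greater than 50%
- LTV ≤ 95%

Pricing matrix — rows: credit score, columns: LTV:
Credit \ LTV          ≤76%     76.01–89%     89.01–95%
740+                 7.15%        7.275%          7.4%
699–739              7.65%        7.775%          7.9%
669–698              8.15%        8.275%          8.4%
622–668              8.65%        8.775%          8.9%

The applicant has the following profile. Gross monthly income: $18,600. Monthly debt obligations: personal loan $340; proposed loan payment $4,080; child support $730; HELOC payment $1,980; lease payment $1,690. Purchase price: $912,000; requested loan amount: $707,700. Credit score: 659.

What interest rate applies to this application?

Credit score 659 ≥ 622; Total monthly debts = (340 + 4,080 + 730 + 1,980 + 1,690) = 8,820. Debt-to-income = 8,820/18,600 = 47.4% — meets 50% limit
LTV: 707,700 ÷ 912,000 = 77.6%, within 95% cap
Score 659 is in the 622–668 band; LTV 77.6% is in the 76.01–89% band → 8.775%.

8.775%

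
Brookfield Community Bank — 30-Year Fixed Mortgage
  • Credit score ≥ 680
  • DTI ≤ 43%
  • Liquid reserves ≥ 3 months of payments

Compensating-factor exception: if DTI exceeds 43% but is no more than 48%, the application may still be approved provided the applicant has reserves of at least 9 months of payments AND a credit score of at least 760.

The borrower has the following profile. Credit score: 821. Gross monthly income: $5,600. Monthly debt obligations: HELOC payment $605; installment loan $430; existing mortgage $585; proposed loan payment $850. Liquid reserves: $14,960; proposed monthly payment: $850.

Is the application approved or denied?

Approved

Credit score 821 ≥ 680 (meets base)
Total debts = (605 + 430 + 585 + 850) = 2,470. DTI: 2,470 ÷ 5,600 = 44.1%, over the 43% base limit.
Reserves: 14,960 ÷ 850 = 17.6 months (meets 3-month minimum)
DTI 44.1% is within the 43%–48% exception band; checking compensating factors.
Override check — reserves: 17.6 mo (ok); score: 821 (ok).
Both override conditions satisfied; DTI exception granted.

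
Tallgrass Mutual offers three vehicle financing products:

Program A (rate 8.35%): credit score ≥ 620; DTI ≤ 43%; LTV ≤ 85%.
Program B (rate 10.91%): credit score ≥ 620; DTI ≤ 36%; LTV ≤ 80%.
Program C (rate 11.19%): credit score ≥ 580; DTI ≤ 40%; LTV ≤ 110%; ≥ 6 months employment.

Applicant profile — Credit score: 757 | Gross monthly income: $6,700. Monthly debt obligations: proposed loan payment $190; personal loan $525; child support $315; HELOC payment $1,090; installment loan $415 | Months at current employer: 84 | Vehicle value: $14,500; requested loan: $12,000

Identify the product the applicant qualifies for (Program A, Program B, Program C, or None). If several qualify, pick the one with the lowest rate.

Total debts = (190 + 525 + 315 + 1,090 + 415) = 2,535; DTI = 2,535/6,700 = 37.8%.
LTV = 12,000/14,500 = 82.8%.
Program A: score 757 ≥ 620; DTI 37.8% ≤ 43%; LTV 82.8% ≤ 85% → qualifies.
Program B: score 757 ≥ 620; DTI 37.8% > 36%; LTV 82.8% > 80% → does not qualify.
Program C: score 757 ≥ 580; DTI 37.8% ≤ 40%; LTV 82.8% ≤ 110%; employment 84 ≥ 6 mo → qualifies.
Qualifying: Program A, Program C. Lowest rate is 8.35% → Program A.

Program A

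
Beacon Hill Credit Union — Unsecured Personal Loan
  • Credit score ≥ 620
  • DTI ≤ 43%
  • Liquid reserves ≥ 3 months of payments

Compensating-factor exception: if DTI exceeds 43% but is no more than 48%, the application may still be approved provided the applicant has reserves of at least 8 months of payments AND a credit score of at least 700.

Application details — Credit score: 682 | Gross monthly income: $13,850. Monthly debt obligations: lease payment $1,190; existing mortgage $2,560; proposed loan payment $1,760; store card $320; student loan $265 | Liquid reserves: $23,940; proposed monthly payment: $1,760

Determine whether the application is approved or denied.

Credit score 682 ≥ 620 (meets base)
Total debts = (1,190 + 2,560 + 1,760 + 320 + 265) = 6,095. DTI = 6,095/13,850 = 44% > 43% — standard DTI limit exceeded.
Liquid reserves cover 23,940/1,760 = 13.6 months — ≥ 3 required
44% falls in the override range (43%–48%), so the compensating-factor test applies.
Reserves 13.6 ≥ 8 months; credit score 682 < 700.
Override conditions not both satisfied; exception does not apply.

Denied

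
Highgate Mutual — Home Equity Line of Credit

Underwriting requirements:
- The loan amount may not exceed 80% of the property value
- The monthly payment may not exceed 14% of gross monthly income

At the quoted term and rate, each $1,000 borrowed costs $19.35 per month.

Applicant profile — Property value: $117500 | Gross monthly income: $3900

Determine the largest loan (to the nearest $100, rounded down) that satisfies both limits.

$28,200

Payment cap: 14% × $3,900 = $546/month.
At $19.35 per $1,000, that supports 546/19.35 × 1,000 ≈ $28,217 → $28,200.
LTV cap: 80% × $117,500 = $94,000 → $94,000.
Binding constraint: payment-to-income.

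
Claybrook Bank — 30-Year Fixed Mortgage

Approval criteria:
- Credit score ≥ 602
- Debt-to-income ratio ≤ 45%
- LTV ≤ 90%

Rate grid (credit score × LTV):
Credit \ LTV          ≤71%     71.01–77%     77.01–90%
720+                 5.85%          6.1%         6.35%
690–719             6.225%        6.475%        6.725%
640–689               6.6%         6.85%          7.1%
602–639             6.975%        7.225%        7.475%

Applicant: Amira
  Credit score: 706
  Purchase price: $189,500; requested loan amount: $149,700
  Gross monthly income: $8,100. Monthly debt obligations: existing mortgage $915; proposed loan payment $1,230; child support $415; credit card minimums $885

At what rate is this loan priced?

6.725%

Credit score 706 ≥ 602; Total monthly debts = (915 + 1,230 + 415 + 885) = 3,445. DTI: 3,445 ÷ 8,100 = 42.5%, within the 45% cap
LTV = 149,700/189,500 = 79% ≤ 90%
Score 706 is in the 690–719 band; LTV 79% is in the 77.01–90% band → 6.725%.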